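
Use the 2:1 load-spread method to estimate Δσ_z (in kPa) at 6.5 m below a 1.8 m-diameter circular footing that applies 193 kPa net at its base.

By the 2:1 method the load spreads at 1 horizontal : 2 vertical, so at depth z the loaded area has grown by z in each plan dimension:
Δσ ≈ qD²/(D+z)² = 193×1.8²/(1.8+6.5)² = 9.0771 kPa

Δσ_z ≈ 9.08 kPa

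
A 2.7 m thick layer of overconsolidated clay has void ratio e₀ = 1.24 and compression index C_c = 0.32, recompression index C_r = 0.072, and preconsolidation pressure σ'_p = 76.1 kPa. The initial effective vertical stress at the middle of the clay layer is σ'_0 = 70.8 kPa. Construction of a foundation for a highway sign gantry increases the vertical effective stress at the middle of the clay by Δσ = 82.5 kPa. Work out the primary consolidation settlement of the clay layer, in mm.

S_c ≈ 120 mm

Final effective stress: σ'_f = 70.8 + 82.5 = 153.3 kPa.
σ'_f = 153.3 > σ'_p = 76.1 kPa, so the stress path crosses the preconsolidation pressure — recompression up to σ'_p, then virgin compression beyond:
S_c = H/(1+e₀)·[C_r·log₁₀(σ'_p/σ'_0) + C_c·log₁₀(σ'_f/σ'_p)]
    = 2.7/2.24 × [0.072×log₁₀(76.1/70.8) + 0.32×log₁₀(153.3/76.1)]
    = 1.2054 × [0.0022573 + 0.09733] = 0.12 m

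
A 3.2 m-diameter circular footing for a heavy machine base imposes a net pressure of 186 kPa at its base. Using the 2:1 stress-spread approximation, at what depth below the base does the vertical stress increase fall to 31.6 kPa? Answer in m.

z ≈ 4.56 m

2:1 spreading — at depth z the loaded area has grown by z in each plan dimension:
qD²/(D+z)² = Δσ_z ⇒ z = D(√(q/Δσ_z) − 1) = 3.2×(√(186/31.6) − 1) = 4.564 m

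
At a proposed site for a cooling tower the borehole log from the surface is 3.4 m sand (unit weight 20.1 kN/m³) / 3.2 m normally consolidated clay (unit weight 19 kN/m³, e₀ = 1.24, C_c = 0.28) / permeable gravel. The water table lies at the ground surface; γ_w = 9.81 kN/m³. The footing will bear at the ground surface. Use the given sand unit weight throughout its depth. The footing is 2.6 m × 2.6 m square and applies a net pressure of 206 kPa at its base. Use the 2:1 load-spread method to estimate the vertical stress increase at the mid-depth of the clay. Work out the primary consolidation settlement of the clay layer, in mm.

Mid-depth of clay below the ground surface: z = 3.4 + 3.2/2 = 5 m.
Total vertical stress at mid-clay: σ_v = 20.1×3.4 + 19×1.6 = 98.74 kPa.
Pore pressure: u = 9.81×(5 − 0) = 49.05 kPa.
Initial effective stress: σ'_0 = σ_v − u = 98.74 − 49.05 = 49.69 kPa.
Stress increase at mid-clay by the 2:1 spreading method:
Δσ = qBL/((B+z)(L+z)) = 206×2.6×2.6/((2.6+5)(2.6+5)) = 24.109 kPa
Final effective stress: σ'_f = σ'_0 + Δσ = 49.69 + 24.109 = 73.799 kPa.
Normally consolidated clay, so the full stress increment lies on the virgin compression line:
S_c = C_c·H/(1+e₀)·log₁₀(σ'_f/σ'_0) = 0.28×3.2/(1+1.24)×log₁₀(73.799/49.69)
    = 0.4 × 0.17178 = 0.06871 m

S_c ≈ 68.7 mm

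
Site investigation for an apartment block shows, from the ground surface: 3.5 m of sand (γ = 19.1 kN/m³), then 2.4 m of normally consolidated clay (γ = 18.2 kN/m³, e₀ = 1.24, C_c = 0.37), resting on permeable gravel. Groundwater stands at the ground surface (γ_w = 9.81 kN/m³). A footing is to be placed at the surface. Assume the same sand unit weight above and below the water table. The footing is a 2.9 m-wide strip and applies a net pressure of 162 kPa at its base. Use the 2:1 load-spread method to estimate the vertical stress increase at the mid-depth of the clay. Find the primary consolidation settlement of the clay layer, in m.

Mid-depth of clay below the ground surface: z = 3.5 + 2.4/2 = 4.7 m.
Total vertical stress at mid-clay: σ_v = 19.1×3.5 + 18.2×1.2 = 88.69 kPa.
Pore pressure: u = 9.81×(4.7 − 0) = 46.107 kPa.
Initial effective stress: σ'_0 = σ_v − u = 88.69 − 46.107 = 42.583 kPa.
Stress increase at mid-clay by the 2:1 spreading method:
Δσ = qB/(B+z) = 162×2.9/(2.9+4.7) = 61.816 kPa
Final effective stress: σ'_f = σ'_0 + Δσ = 42.583 + 61.816 = 104.4 kPa.
Normally consolidated clay, so the full stress increment lies on the virgin compression line:
S_c = C_c·H/(1+e₀)·log₁₀(σ'_f/σ'_0) = 0.37×2.4/(1+1.24)×log₁₀(104.4/42.583)
    = 0.39643 × 0.38946 = 0.1544 m

S_c ≈ 0.154 m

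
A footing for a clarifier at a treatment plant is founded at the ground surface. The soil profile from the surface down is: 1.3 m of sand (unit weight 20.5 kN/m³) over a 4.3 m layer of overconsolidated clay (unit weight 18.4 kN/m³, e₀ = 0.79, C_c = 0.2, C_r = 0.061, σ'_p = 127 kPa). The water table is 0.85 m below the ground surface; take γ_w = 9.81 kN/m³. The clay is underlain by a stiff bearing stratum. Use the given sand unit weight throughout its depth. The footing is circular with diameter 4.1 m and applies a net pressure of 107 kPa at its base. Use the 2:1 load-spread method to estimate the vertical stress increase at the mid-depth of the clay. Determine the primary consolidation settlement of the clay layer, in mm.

Mid-depth of clay below the ground surface: z = 1.3 + 4.3/2 = 3.45 m.
Total vertical stress at mid-clay: σ_v = 20.5×1.3 + 18.4×2.15 = 66.21 kPa.
Pore pressure: u = 9.81×(3.45 − 0.85) = 25.506 kPa.
Initial effective stress: σ'_0 = σ_v − u = 66.21 − 25.506 = 40.704 kPa.
Stress increase at mid-clay by the 2:1 spreading method:
Δσ ≈ qD²/(D+z)² = 107×4.1²/(4.1+3.45)² = 31.554 kPa
Final effective stress: σ'_f = 40.704 + 31.554 = 72.258 kPa.
σ'_f = 72.258 ≤ σ'_p = 127 kPa, so the clay remains overconsolidated and only the recompression index applies:
S_c = C_r·H/(1+e₀)·log₁₀(σ'_f/σ'_0) = 0.061×4.3/1.79×log₁₀(72.258/40.704)
    = 0.14653 × 0.24925 = 0.03652 m

S_c ≈ 36.5 mm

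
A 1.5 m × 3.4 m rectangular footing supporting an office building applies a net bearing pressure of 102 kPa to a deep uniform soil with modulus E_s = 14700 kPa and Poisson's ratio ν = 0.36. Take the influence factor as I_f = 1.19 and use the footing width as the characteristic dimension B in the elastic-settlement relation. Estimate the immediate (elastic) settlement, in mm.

Immediate (elastic) settlement: S_e = q·B·(1−ν²)/E_s · I_f.
S_e = 102 × 1.5 × (1 − 0.36²) / 14700 × 1.19
    = 102 × 1.5 × 0.8704 / 14700 × 1.19
    = 0.01078 m = 10.78 mm

S_e ≈ 10.8 mm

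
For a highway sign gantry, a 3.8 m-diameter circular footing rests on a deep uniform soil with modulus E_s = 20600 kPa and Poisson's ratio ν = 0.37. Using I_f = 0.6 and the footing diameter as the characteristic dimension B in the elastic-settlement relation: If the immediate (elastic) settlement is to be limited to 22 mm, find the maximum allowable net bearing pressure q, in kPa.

q ≈ 230 kPa

S_e = q·B·(1−ν²)/E_s · I_f  ⇒  q = S_e·E_s / (B·(1−ν²)·I_f).
q = 0.022 × 20600 / (3.8 × 0.8631 × 0.6) = 230.3 kPa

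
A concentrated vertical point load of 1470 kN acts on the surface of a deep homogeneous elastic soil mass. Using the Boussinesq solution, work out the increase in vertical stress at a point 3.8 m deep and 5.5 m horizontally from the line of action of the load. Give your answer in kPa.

Δσ_z ≈ 2.88 kPa

Boussinesq vertical stress below a point load on an elastic half-space:
Δσ_z = 3P/(2πz²) · [1 + (r/z)²]^(−5/2)
r/z = 5.5/3.8 = 1.4474; [1+(r/z)²]^(−5/2) = 0.059346.
Δσ_z = 3×1470/(2π×3.8²) × 0.059346 = 48.606 × 0.059346 = 2.885 kPa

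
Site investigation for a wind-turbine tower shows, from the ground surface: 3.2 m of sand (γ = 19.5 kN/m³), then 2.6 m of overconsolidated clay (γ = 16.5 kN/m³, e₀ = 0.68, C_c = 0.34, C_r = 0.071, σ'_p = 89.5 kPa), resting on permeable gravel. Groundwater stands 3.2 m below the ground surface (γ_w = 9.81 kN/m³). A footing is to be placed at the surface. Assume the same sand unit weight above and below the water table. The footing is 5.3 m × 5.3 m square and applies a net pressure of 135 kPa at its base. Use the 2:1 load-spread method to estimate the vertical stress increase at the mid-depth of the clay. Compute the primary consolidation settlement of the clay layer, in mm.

S_c ≈ 59.3 mm

Mid-depth of clay below the ground surface: z = 3.2 + 2.6/2 = 4.5 m.
Total vertical stress at mid-clay: σ_v = 19.5×3.2 + 16.5×1.3 = 83.85 kPa.
Pore pressure: u = 9.81×(4.5 − 3.2) = 12.753 kPa.
Initial effective stress: σ'_0 = σ_v − u = 83.85 − 12.753 = 71.097 kPa.
Stress increase at mid-clay by the 2:1 spreading method:
Δσ = qBL/((B+z)(L+z)) = 135×5.3×5.3/((5.3+4.5)(5.3+4.5)) = 39.485 kPa
Final effective stress: σ'_f = 71.097 + 39.485 = 110.58 kPa.
σ'_f = 110.58 > σ'_p = 89.5 kPa, so the stress path crosses the preconsolidation pressure — recompression up to σ'_p, then virgin compression beyond:
S_c = H/(1+e₀)·[C_r·log₁₀(σ'_p/σ'_0) + C_c·log₁₀(σ'_f/σ'_p)]
    = 2.6/1.68 × [0.071×log₁₀(89.5/71.097) + 0.34×log₁₀(110.58/89.5)]
    = 1.5476 × [0.007098 + 0.03123] = 0.05932 m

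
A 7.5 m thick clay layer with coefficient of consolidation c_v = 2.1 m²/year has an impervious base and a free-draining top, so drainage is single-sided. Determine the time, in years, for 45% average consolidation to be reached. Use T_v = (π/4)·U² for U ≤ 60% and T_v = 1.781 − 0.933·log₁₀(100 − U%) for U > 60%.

Drainage path length: H_d = H = 7.5 m (single drainage).
U ≤ 60%: T_v = (π/4)·U² = (π/4)×0.45² = 0.15904.
t = T_v·H_d²/c_v = 0.15904×7.5²/2.1 = 4.26 years.

t ≈ 4.26 years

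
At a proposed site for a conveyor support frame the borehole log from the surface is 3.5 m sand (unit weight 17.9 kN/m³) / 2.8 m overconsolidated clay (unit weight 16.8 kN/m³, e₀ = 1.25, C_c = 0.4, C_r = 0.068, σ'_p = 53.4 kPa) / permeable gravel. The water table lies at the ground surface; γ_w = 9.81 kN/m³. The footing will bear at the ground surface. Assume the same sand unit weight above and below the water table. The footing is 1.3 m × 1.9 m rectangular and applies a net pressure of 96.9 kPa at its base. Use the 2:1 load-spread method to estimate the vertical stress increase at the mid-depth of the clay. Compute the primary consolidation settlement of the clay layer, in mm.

Mid-depth of clay below the ground surface: z = 3.5 + 2.8/2 = 4.9 m.
Total vertical stress at mid-clay: σ_v = 17.9×3.5 + 16.8×1.4 = 86.17 kPa.
Pore pressure: u = 9.81×(4.9 − 0) = 48.069 kPa.
Initial effective stress: σ'_0 = σ_v − u = 86.17 − 48.069 = 38.101 kPa.
Stress increase at mid-clay by the 2:1 spreading method:
Δσ = qBL/((B+z)(L+z)) = 96.9×1.3×1.9/((1.3+4.9)(1.9+4.9)) = 5.677 kPa
Final effective stress: σ'_f = 38.101 + 5.677 = 43.778 kPa.
σ'_f = 43.778 ≤ σ'_p = 53.4 kPa, so the clay remains overconsolidated and only the recompression index applies:
S_c = C_r·H/(1+e₀)·log₁₀(σ'_f/σ'_0) = 0.068×2.8/2.25×log₁₀(43.778/38.101)
    = 0.084619 × 0.06032 = 0.005104 m

S_c ≈ 5.1 mm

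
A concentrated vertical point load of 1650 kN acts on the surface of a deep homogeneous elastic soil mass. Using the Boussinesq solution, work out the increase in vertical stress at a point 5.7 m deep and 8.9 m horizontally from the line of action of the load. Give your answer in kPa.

Δσ_z ≈ 1.11 kPa

Boussinesq vertical stress below a point load on an elastic half-space:
Δσ_z = 3P/(2πz²) · [1 + (r/z)²]^(−5/2)
r/z = 8.9/5.7 = 1.5614; [1+(r/z)²]^(−5/2) = 0.045629.
Δσ_z = 3×1650/(2π×5.7²) × 0.045629 = 24.248 × 0.045629 = 1.106 kPa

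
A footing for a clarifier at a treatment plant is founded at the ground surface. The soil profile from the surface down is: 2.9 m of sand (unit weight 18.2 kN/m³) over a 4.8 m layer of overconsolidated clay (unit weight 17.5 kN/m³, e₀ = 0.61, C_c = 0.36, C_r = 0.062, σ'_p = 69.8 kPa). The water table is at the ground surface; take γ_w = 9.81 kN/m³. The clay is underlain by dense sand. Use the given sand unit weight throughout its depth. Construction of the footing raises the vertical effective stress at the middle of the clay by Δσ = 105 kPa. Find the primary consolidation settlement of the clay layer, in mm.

Mid-depth of clay below the ground surface: z = 2.9 + 4.8/2 = 5.3 m.
Total vertical stress at mid-clay: σ_v = 18.2×2.9 + 17.5×2.4 = 94.78 kPa.
Pore pressure: u = 9.81×(5.3 − 0) = 51.993 kPa.
Initial effective stress: σ'_0 = σ_v − u = 94.78 − 51.993 = 42.787 kPa.
Final effective stress: σ'_f = 42.787 + 105 = 147.79 kPa.
σ'_f = 147.79 > σ'_p = 69.8 kPa, so the stress path crosses the preconsolidation pressure — recompression up to σ'_p, then virgin compression beyond:
S_c = H/(1+e₀)·[C_r·log₁₀(σ'_p/σ'_0) + C_c·log₁₀(σ'_f/σ'_p)]
    = 4.8/1.61 × [0.062×log₁₀(69.8/42.787) + 0.36×log₁₀(147.79/69.8)]
    = 2.9814 × [0.013178 + 0.11728] = 0.3889 m

S_c ≈ 389 mm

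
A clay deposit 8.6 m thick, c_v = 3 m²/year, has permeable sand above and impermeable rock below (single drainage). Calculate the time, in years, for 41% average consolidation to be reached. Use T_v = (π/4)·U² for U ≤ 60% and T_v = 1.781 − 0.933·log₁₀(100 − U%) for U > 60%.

Drainage path length: H_d = H = 8.6 m (single drainage).
U ≤ 60%: T_v = (π/4)·U² = (π/4)×0.41² = 0.13203.
t = T_v·H_d²/c_v = 0.13203×8.6²/3 = 3.255 years.

t ≈ 3.25 years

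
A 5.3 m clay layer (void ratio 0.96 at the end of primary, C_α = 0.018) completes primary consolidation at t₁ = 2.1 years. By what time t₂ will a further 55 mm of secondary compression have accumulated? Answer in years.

t₂ ≈ 28.3 years

S_s = C_α·H/(1+e_p)·log₁₀(t₂/t₁) ⇒ log₁₀(t₂/t₁) = S_s·(1+e_p)/(C_α·H).
log₁₀(t₂/t₁) = 0.055 × (1+0.96) / (0.018×5.3) = 1.13
t₂ = t₁ × 10^1.13 = 2.1 × 13.49 = 28.33 years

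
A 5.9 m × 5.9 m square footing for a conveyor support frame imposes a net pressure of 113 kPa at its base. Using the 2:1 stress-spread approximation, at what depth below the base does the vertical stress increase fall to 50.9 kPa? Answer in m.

2:1 spreading — at depth z the loaded area has grown by z in each plan dimension:
qB²/(B+z)² = Δσ_z ⇒ z = B(√(q/Δσ_z) − 1) = 5.9×(√(113/50.9) − 1) = 2.891 m

z ≈ 2.89 m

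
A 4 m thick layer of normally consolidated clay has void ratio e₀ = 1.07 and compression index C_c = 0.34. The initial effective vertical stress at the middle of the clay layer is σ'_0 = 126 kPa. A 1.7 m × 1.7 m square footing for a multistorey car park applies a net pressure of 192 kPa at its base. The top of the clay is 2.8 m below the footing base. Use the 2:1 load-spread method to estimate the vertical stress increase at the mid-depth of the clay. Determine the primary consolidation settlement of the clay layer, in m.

Mid-depth of clay below the footing base: z = 2.8 + 4/2 = 4.8 m.
Stress increase at mid-clay by the 2:1 spreading method:
Δσ = qBL/((B+z)(L+z)) = 192×1.7×1.7/((1.7+4.8)(1.7+4.8)) = 13.133 kPa
Final effective stress: σ'_f = σ'_0 + Δσ = 126 + 13.133 = 139.13 kPa.
Normally consolidated clay, so the full stress increment lies on the virgin compression line:
S_c = C_c·H/(1+e₀)·log₁₀(σ'_f/σ'_0) = 0.34×4/(1+1.07)×log₁₀(139.13/126)
    = 0.657 × 0.04305 = 0.02828 m

S_c ≈ 0.0283 m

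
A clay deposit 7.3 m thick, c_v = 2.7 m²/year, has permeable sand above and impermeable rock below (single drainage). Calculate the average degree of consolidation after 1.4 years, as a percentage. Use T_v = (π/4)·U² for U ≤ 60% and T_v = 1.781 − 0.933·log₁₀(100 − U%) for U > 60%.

Drainage path length: H_d = H = 7.3 m (single drainage).
T_v = c_v·t/H_d² = 2.7×1.4/7.3² = 0.070933.
T_v = 0.070933 corresponds to the U ≤ 60% branch:
U = √(4T_v/π) = 0.3005

U ≈ 30.1 %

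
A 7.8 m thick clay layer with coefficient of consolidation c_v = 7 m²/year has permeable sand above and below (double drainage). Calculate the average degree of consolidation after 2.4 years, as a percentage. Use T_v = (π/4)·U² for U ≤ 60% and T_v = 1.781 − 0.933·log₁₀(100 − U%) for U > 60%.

U ≈ 94.7 %

Drainage path length: H_d = H/2 = 3.9 m (double drainage).
T_v = c_v·t/H_d² = 7×2.4/3.9² = 1.1045.
T_v = 1.1045 corresponds to the U > 60% branch:
U = 1 − 10^((1.781 − T_v)/0.933)/100 = 0.9469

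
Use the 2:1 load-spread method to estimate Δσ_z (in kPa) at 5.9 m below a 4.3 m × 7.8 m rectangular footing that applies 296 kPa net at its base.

Δσ_z ≈ 71 kPa

By the 2:1 method the load spreads at 1 horizontal : 2 vertical, so at depth z the loaded area has grown by z in each plan dimension:
Δσ = qBL/((B+z)(L+z)) = 296×4.3×7.8/((4.3+5.9)(7.8+5.9)) = 71.045 kPa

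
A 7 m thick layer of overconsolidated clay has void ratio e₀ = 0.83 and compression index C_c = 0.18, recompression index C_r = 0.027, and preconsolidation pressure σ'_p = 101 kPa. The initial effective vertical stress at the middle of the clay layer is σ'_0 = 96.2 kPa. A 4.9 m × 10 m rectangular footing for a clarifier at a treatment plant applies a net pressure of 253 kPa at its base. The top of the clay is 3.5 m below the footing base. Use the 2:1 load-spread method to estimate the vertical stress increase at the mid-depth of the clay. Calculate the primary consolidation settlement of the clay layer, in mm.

Mid-depth of clay below the footing base: z = 3.5 + 7/2 = 7 m.
Stress increase at mid-clay by the 2:1 spreading method:
Δσ = qBL/((B+z)(L+z)) = 253×4.9×10/((4.9+7)(10+7)) = 61.28 kPa
Final effective stress: σ'_f = 96.2 + 61.28 = 157.48 kPa.
σ'_f = 157.48 > σ'_p = 101 kPa, so the stress path crosses the preconsolidation pressure — recompression up to σ'_p, then virgin compression beyond:
S_c = H/(1+e₀)·[C_r·log₁₀(σ'_p/σ'_0) + C_c·log₁₀(σ'_f/σ'_p)]
    = 7/1.83 × [0.027×log₁₀(101/96.2) + 0.18×log₁₀(157.48/101)]
    = 3.8251 × [0.00057095 + 0.034723] = 0.135 m

S_c ≈ 135 mm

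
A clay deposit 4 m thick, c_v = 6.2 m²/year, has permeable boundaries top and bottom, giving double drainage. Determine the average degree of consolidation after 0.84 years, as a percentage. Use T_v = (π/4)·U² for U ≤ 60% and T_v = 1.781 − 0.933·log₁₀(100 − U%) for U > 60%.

Drainage path length: H_d = H/2 = 2 m (double drainage).
T_v = c_v·t/H_d² = 6.2×0.84/2² = 1.302.
T_v = 1.302 corresponds to the U > 60% branch:
U = 1 − 10^((1.781 − T_v)/0.933)/100 = 0.9674

U ≈ 96.7 %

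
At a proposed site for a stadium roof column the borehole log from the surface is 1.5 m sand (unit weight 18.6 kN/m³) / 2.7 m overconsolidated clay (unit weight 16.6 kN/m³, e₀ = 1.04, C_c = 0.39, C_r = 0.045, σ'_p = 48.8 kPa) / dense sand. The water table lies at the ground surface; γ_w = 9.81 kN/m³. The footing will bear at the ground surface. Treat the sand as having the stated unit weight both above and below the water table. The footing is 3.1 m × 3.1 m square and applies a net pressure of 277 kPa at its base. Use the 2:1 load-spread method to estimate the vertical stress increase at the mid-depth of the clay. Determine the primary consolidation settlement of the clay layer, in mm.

S_c ≈ 175 mm

Mid-depth of clay below the ground surface: z = 1.5 + 2.7/2 = 2.85 m.
Total vertical stress at mid-clay: σ_v = 18.6×1.5 + 16.6×1.35 = 50.31 kPa.
Pore pressure: u = 9.81×(2.85 − 0) = 27.959 kPa.
Initial effective stress: σ'_0 = σ_v − u = 50.31 − 27.959 = 22.351 kPa.
Stress increase at mid-clay by the 2:1 spreading method:
Δσ = qBL/((B+z)(L+z)) = 277×3.1×3.1/((3.1+2.85)(3.1+2.85)) = 75.192 kPa
Final effective stress: σ'_f = 22.351 + 75.192 = 97.543 kPa.
σ'_f = 97.543 > σ'_p = 48.8 kPa, so the stress path crosses the preconsolidation pressure — recompression up to σ'_p, then virgin compression beyond:
S_c = H/(1+e₀)·[C_r·log₁₀(σ'_p/σ'_0) + C_c·log₁₀(σ'_f/σ'_p)]
    = 2.7/2.04 × [0.045×log₁₀(48.8/22.351) + 0.39×log₁₀(97.543/48.8)]
    = 1.3235 × [0.015261 + 0.1173] = 0.1754 m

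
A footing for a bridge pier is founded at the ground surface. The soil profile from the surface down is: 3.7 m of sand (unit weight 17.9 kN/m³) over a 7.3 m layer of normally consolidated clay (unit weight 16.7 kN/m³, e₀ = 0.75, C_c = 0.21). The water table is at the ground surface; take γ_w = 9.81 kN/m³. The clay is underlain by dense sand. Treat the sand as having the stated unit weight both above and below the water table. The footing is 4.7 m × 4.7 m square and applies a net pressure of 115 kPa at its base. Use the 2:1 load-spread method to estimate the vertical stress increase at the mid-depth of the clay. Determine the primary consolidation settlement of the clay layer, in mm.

S_c ≈ 105 mm

Mid-depth of clay below the ground surface: z = 3.7 + 7.3/2 = 7.35 m.
Total vertical stress at mid-clay: σ_v = 17.9×3.7 + 16.7×3.65 = 127.19 kPa.
Pore pressure: u = 9.81×(7.35 − 0) = 72.103 kPa.
Initial effective stress: σ'_0 = σ_v − u = 127.19 − 72.103 = 55.087 kPa.
Stress increase at mid-clay by the 2:1 spreading method:
Δσ = qBL/((B+z)(L+z)) = 115×4.7×4.7/((4.7+7.35)(4.7+7.35)) = 17.495 kPa
Final effective stress: σ'_f = σ'_0 + Δσ = 55.087 + 17.495 = 72.582 kPa.
Normally consolidated clay, so the full stress increment lies on the virgin compression line:
S_c = C_c·H/(1+e₀)·log₁₀(σ'_f/σ'_0) = 0.21×7.3/(1+0.75)×log₁₀(72.582/55.087)
    = 0.876 × 0.11978 = 0.1049 m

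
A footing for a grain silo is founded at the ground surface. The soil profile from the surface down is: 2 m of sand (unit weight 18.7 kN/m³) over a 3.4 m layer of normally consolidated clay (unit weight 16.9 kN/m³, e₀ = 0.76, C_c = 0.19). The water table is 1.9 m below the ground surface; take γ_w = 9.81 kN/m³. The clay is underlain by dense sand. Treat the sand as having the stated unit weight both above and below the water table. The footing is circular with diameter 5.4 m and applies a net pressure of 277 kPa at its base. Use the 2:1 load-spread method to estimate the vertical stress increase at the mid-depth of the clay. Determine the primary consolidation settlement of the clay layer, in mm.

Mid-depth of clay below the ground surface: z = 2 + 3.4/2 = 3.7 m.
Total vertical stress at mid-clay: σ_v = 18.7×2 + 16.9×1.7 = 66.13 kPa.
Pore pressure: u = 9.81×(3.7 − 1.9) = 17.658 kPa.
Initial effective stress: σ'_0 = σ_v − u = 66.13 − 17.658 = 48.472 kPa.
Stress increase at mid-clay by the 2:1 spreading method:
Δσ ≈ qD²/(D+z)² = 277×5.4²/(5.4+3.7)² = 97.54 kPa
Final effective stress: σ'_f = σ'_0 + Δσ = 48.472 + 97.54 = 146.01 kPa.
Normally consolidated clay, so the full stress increment lies on the virgin compression line:
S_c = C_c·H/(1+e₀)·log₁₀(σ'_f/σ'_0) = 0.19×3.4/(1+0.76)×log₁₀(146.01/48.472)
    = 0.36705 × 0.47889 = 0.1758 m

S_c ≈ 176 mm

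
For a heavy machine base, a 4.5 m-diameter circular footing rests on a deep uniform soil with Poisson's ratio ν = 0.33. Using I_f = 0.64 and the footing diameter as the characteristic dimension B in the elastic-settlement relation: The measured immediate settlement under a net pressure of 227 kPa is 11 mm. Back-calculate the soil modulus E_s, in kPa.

S_e = q·B·(1−ν²)/E_s · I_f  ⇒  E_s = q·B·(1−ν²)·I_f / S_e.
E_s = 227 × 4.5 × 0.8911 × 0.64 / 0.011 = 52960 kPa

E_s ≈ 53000 kPa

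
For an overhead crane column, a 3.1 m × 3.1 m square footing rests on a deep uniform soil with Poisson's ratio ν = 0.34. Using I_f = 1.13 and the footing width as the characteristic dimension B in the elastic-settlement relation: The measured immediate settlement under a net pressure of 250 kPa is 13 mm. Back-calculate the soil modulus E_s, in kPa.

E_s ≈ 59600 kPa

S_e = q·B·(1−ν²)/E_s · I_f  ⇒  E_s = q·B·(1−ν²)·I_f / S_e.
E_s = 250 × 3.1 × 0.8844 × 1.13 / 0.013 = 59580 kPa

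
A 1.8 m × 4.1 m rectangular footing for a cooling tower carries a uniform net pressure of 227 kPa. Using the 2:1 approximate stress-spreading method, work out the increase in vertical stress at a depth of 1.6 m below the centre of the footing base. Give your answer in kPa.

Δσ_z ≈ 86.4 kPa

By the 2:1 method the load spreads at 1 horizontal : 2 vertical, so at depth z the loaded area has grown by z in each plan dimension:
Δσ = qBL/((B+z)(L+z)) = 227×1.8×4.1/((1.8+1.6)(4.1+1.6)) = 86.443 kPa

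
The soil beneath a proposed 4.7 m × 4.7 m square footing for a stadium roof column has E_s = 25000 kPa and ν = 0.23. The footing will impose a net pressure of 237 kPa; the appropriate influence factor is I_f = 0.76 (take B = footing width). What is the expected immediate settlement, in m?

S_e ≈ 0.0321 m

Immediate (elastic) settlement: S_e = q·B·(1−ν²)/E_s · I_f.
S_e = 237 × 4.7 × (1 − 0.23²) / 25000 × 0.76
    = 237 × 4.7 × 0.9471 / 25000 × 0.76
    = 0.03207 m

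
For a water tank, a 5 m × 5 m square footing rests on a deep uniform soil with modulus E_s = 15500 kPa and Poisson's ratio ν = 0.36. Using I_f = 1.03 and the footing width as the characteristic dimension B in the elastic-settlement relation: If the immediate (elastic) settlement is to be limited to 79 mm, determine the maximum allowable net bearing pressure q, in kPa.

q ≈ 273 kPa

S_e = q·B·(1−ν²)/E_s · I_f  ⇒  q = S_e·E_s / (B·(1−ν²)·I_f).
q = 0.079 × 15500 / (5 × 0.8704 × 1.03) = 273.2 kPa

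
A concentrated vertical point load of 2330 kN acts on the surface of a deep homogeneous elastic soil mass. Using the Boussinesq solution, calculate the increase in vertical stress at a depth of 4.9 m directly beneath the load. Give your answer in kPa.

Boussinesq vertical stress below a point load on an elastic half-space:
Δσ_z = 3P/(2πz²) · [1 + (r/z)²]^(−5/2)
r/z = 0/4.9 = 0; [1+(r/z)²]^(−5/2) = 1.
Δσ_z = 3×2330/(2π×4.9²) × 1 = 46.335 × 1 = 46.34 kPa

Δσ_z ≈ 46.3 kPa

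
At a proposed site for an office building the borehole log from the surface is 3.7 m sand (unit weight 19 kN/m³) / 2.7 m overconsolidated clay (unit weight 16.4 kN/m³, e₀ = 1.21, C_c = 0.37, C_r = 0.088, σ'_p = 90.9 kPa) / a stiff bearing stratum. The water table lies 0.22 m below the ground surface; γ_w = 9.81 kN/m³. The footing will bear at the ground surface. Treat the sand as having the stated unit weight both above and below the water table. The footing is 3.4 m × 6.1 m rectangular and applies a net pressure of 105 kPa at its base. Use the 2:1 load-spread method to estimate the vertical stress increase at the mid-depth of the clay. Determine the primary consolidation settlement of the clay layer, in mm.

S_c ≈ 19.3 mm

Mid-depth of clay below the ground surface: z = 3.7 + 2.7/2 = 5.05 m.
Total vertical stress at mid-clay: σ_v = 19×3.7 + 16.4×1.35 = 92.44 kPa.
Pore pressure: u = 9.81×(5.05 − 0.22) = 47.382 kPa.
Initial effective stress: σ'_0 = σ_v − u = 92.44 − 47.382 = 45.058 kPa.
Stress increase at mid-clay by the 2:1 spreading method:
Δσ = qBL/((B+z)(L+z)) = 105×3.4×6.1/((3.4+5.05)(6.1+5.05)) = 23.114 kPa
Final effective stress: σ'_f = 45.058 + 23.114 = 68.172 kPa.
σ'_f = 68.172 ≤ σ'_p = 90.9 kPa, so the clay remains overconsolidated and only the recompression index applies:
S_c = C_r·H/(1+e₀)·log₁₀(σ'_f/σ'_0) = 0.088×2.7/2.21×log₁₀(68.172/45.058)
    = 0.10751 × 0.17983 = 0.01933 m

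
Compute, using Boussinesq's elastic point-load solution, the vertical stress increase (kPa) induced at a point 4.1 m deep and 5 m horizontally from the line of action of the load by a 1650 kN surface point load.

Δσ_z ≈ 4.8 kPa

Boussinesq vertical stress below a point load on an elastic half-space:
Δσ_z = 3P/(2πz²) · [1 + (r/z)²]^(−5/2)
r/z = 5/4.1 = 1.2195; [1+(r/z)²]^(−5/2) = 0.1025.
Δσ_z = 3×1650/(2π×4.1²) × 0.1025 = 46.866 × 0.1025 = 4.804 kPa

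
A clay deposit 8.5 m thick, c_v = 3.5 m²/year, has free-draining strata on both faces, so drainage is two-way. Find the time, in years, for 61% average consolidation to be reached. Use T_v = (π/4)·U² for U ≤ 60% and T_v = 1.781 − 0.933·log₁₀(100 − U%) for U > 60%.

t ≈ 1.53 years

Drainage path length: H_d = H/2 = 4.25 m (double drainage).
U > 60%: T_v = 1.781 − 0.933·log₁₀(100 − 61) = 0.29654.
t = T_v·H_d²/c_v = 0.29654×4.25²/3.5 = 1.53 years.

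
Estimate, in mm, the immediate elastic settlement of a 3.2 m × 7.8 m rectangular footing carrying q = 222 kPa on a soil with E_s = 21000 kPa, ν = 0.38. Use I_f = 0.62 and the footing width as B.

S_e ≈ 17.9 mm

Immediate (elastic) settlement: S_e = q·B·(1−ν²)/E_s · I_f.
S_e = 222 × 3.2 × (1 − 0.38²) / 21000 × 0.62
    = 222 × 3.2 × 0.8556 / 21000 × 0.62
    = 0.01795 m = 17.95 mm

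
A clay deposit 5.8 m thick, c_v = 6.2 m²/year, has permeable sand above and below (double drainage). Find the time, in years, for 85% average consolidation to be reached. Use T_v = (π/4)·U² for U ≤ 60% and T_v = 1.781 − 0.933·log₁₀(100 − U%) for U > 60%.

Drainage path length: H_d = H/2 = 2.9 m (double drainage).
U > 60%: T_v = 1.781 − 0.933·log₁₀(100 − 85) = 0.68371.
t = T_v·H_d²/c_v = 0.68371×2.9²/6.2 = 0.9274 years.

t ≈ 0.927 years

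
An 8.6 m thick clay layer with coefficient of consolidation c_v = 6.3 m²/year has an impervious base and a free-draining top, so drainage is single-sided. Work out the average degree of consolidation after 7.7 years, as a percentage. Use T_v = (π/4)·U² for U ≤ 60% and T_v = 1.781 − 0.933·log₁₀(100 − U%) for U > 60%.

U ≈ 83.9 %

Drainage path length: H_d = H = 8.6 m (single drainage).
T_v = c_v·t/H_d² = 6.3×7.7/8.6² = 0.6559.
T_v = 0.6559 corresponds to the U > 60% branch:
U = 1 − 10^((1.781 − T_v)/0.933)/100 = 0.8393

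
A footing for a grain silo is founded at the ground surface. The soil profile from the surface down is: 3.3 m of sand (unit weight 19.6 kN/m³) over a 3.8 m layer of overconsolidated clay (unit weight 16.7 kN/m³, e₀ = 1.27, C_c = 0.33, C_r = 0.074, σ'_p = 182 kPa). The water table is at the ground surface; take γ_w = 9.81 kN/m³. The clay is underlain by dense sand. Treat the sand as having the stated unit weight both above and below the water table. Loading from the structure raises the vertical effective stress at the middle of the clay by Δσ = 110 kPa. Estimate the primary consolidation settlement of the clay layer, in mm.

S_c ≈ 66.2 mm

Mid-depth of clay below the ground surface: z = 3.3 + 3.8/2 = 5.2 m.
Total vertical stress at mid-clay: σ_v = 19.6×3.3 + 16.7×1.9 = 96.41 kPa.
Pore pressure: u = 9.81×(5.2 − 0) = 51.012 kPa.
Initial effective stress: σ'_0 = σ_v − u = 96.41 − 51.012 = 45.398 kPa.
Final effective stress: σ'_f = 45.398 + 110 = 155.4 kPa.
σ'_f = 155.4 ≤ σ'_p = 182 kPa, so the clay remains overconsolidated and only the recompression index applies:
S_c = C_r·H/(1+e₀)·log₁₀(σ'_f/σ'_0) = 0.074×3.8/2.27×log₁₀(155.4/45.398)
    = 0.12388 × 0.53441 = 0.0662 m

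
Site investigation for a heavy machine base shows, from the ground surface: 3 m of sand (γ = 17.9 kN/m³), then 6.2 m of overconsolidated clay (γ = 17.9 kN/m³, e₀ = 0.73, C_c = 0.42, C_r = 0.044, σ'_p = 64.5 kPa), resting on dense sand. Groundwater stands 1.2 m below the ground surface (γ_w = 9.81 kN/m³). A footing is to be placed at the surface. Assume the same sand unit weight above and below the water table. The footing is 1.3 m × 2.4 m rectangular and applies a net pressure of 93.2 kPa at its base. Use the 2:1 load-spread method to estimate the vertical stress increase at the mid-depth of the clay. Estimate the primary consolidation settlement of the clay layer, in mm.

Mid-depth of clay below the ground surface: z = 3 + 6.2/2 = 6.1 m.
Total vertical stress at mid-clay: σ_v = 17.9×3 + 17.9×3.1 = 109.19 kPa.
Pore pressure: u = 9.81×(6.1 − 1.2) = 48.069 kPa.
Initial effective stress: σ'_0 = σ_v − u = 109.19 − 48.069 = 61.121 kPa.
Stress increase at mid-clay by the 2:1 spreading method:
Δσ = qBL/((B+z)(L+z)) = 93.2×1.3×2.4/((1.3+6.1)(2.4+6.1)) = 4.623 kPa
Final effective stress: σ'_f = 61.121 + 4.623 = 65.744 kPa.
σ'_f = 65.744 > σ'_p = 64.5 kPa, so the stress path crosses the preconsolidation pressure — recompression up to σ'_p, then virgin compression beyond:
S_c = H/(1+e₀)·[C_r·log₁₀(σ'_p/σ'_0) + C_c·log₁₀(σ'_f/σ'_p)]
    = 6.2/1.73 × [0.044×log₁₀(64.5/61.121) + 0.42×log₁₀(65.744/64.5)]
    = 3.5838 × [0.0010282 + 0.0034845] = 0.01617 m

S_c ≈ 16.2 mm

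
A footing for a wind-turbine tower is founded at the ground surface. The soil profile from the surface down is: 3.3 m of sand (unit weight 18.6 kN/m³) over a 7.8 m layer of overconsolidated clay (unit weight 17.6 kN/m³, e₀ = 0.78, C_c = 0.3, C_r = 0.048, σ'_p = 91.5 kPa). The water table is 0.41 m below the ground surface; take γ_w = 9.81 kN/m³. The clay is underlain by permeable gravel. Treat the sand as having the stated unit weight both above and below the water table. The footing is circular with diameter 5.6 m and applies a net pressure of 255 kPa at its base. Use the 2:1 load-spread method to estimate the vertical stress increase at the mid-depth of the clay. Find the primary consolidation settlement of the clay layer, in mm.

S_c ≈ 150 mm

Mid-depth of clay below the ground surface: z = 3.3 + 7.8/2 = 7.2 m.
Total vertical stress at mid-clay: σ_v = 18.6×3.3 + 17.6×3.9 = 130.02 kPa.
Pore pressure: u = 9.81×(7.2 − 0.41) = 66.61 kPa.
Initial effective stress: σ'_0 = σ_v − u = 130.02 − 66.61 = 63.41 kPa.
Stress increase at mid-clay by the 2:1 spreading method:
Δσ ≈ qD²/(D+z)² = 255×5.6²/(5.6+7.2)² = 48.809 kPa
Final effective stress: σ'_f = 63.41 + 48.809 = 112.22 kPa.
σ'_f = 112.22 > σ'_p = 91.5 kPa, so the stress path crosses the preconsolidation pressure — recompression up to σ'_p, then virgin compression beyond:
S_c = H/(1+e₀)·[C_r·log₁₀(σ'_p/σ'_0) + C_c·log₁₀(σ'_f/σ'_p)]
    = 7.8/1.78 × [0.048×log₁₀(91.5/63.41) + 0.3×log₁₀(112.22/91.5)]
    = 4.382 × [0.0076446 + 0.026595] = 0.15 m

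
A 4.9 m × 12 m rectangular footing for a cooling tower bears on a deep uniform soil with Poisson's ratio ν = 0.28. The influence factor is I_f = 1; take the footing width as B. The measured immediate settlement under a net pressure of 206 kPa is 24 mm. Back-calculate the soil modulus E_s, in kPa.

E_s ≈ 38800 kPa

S_e = q·B·(1−ν²)/E_s · I_f  ⇒  E_s = q·B·(1−ν²)·I_f / S_e.
E_s = 206 × 4.9 × 0.9216 × 1 / 0.024 = 38760 kPa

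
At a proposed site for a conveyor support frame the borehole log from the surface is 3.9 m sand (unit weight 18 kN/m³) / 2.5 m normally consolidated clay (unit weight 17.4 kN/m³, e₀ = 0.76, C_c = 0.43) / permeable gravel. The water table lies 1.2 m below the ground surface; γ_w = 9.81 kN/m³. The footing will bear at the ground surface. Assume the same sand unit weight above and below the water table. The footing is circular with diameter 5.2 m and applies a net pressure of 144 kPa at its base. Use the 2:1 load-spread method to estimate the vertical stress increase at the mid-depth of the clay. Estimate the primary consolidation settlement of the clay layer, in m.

Mid-depth of clay below the ground surface: z = 3.9 + 2.5/2 = 5.15 m.
Total vertical stress at mid-clay: σ_v = 18×3.9 + 17.4×1.25 = 91.95 kPa.
Pore pressure: u = 9.81×(5.15 − 1.2) = 38.75 kPa.
Initial effective stress: σ'_0 = σ_v − u = 91.95 − 38.75 = 53.2 kPa.
Stress increase at mid-clay by the 2:1 spreading method:
Δσ ≈ qD²/(D+z)² = 144×5.2²/(5.2+5.15)² = 36.349 kPa
Final effective stress: σ'_f = σ'_0 + Δσ = 53.2 + 36.349 = 89.549 kPa.
Normally consolidated clay, so the full stress increment lies on the virgin compression line:
S_c = C_c·H/(1+e₀)·log₁₀(σ'_f/σ'_0) = 0.43×2.5/(1+0.76)×log₁₀(89.549/53.2)
    = 0.6108 × 0.22615 = 0.1381 m

S_c ≈ 0.138 m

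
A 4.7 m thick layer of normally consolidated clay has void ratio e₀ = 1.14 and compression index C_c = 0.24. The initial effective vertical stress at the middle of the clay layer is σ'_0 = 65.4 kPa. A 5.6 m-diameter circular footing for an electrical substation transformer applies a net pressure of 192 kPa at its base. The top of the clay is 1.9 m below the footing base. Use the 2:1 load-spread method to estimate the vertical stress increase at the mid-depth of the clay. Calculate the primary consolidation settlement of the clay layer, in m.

Mid-depth of clay below the footing base: z = 1.9 + 4.7/2 = 4.25 m.
Stress increase at mid-clay by the 2:1 spreading method:
Δσ ≈ qD²/(D+z)² = 192×5.6²/(5.6+4.25)² = 62.059 kPa
Final effective stress: σ'_f = σ'_0 + Δσ = 65.4 + 62.059 = 127.46 kPa.
Normally consolidated clay, so the full stress increment lies on the virgin compression line:
S_c = C_c·H/(1+e₀)·log₁₀(σ'_f/σ'_0) = 0.24×4.7/(1+1.14)×log₁₀(127.46/65.4)
    = 0.5271 × 0.2898 = 0.1528 m

S_c ≈ 0.153 m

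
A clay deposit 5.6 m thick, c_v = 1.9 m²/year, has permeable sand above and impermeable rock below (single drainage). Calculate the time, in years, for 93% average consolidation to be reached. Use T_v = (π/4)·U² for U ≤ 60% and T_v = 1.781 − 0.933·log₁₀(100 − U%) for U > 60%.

t ≈ 16.4 years

Drainage path length: H_d = H = 5.6 m (single drainage).
U > 60%: T_v = 1.781 − 0.933·log₁₀(100 − 93) = 0.99252.
t = T_v·H_d²/c_v = 0.99252×5.6²/1.9 = 16.38 years.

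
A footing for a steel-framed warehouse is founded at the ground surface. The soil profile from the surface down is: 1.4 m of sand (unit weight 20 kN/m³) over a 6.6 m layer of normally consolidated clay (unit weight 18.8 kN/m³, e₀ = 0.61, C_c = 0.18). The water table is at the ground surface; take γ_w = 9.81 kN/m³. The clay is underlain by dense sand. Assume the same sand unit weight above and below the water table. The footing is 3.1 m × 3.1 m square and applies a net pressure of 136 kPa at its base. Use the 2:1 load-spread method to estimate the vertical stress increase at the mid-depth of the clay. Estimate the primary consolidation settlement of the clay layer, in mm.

S_c ≈ 128 mm

Mid-depth of clay below the ground surface: z = 1.4 + 6.6/2 = 4.7 m.
Total vertical stress at mid-clay: σ_v = 20×1.4 + 18.8×3.3 = 90.04 kPa.
Pore pressure: u = 9.81×(4.7 − 0) = 46.107 kPa.
Initial effective stress: σ'_0 = σ_v − u = 90.04 − 46.107 = 43.933 kPa.
Stress increase at mid-clay by the 2:1 spreading method:
Δσ = qBL/((B+z)(L+z)) = 136×3.1×3.1/((3.1+4.7)(3.1+4.7)) = 21.482 kPa
Final effective stress: σ'_f = σ'_0 + Δσ = 43.933 + 21.482 = 65.415 kPa.
Normally consolidated clay, so the full stress increment lies on the virgin compression line:
S_c = C_c·H/(1+e₀)·log₁₀(σ'_f/σ'_0) = 0.18×6.6/(1+0.61)×log₁₀(65.415/43.933)
    = 0.73789 × 0.17289 = 0.1276 m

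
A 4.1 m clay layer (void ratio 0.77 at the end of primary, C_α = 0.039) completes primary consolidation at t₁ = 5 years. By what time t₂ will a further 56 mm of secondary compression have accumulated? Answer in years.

t₂ ≈ 20.8 years

S_s = C_α·H/(1+e_p)·log₁₀(t₂/t₁) ⇒ log₁₀(t₂/t₁) = S_s·(1+e_p)/(C_α·H).
log₁₀(t₂/t₁) = 0.056 × (1+0.77) / (0.039×4.1) = 0.6199
t₂ = t₁ × 10^0.6199 = 5 × 4.168 = 20.84 years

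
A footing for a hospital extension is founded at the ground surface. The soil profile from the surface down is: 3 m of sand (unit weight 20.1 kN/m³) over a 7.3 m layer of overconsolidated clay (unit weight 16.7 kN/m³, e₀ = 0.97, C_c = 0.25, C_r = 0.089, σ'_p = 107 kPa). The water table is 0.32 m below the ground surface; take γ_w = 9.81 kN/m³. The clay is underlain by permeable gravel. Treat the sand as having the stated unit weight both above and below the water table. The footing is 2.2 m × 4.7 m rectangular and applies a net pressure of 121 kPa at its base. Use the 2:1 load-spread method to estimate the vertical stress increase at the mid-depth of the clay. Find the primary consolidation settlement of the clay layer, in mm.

S_c ≈ 27.4 mm

Mid-depth of clay below the ground surface: z = 3 + 7.3/2 = 6.65 m.
Total vertical stress at mid-clay: σ_v = 20.1×3 + 16.7×3.65 = 121.25 kPa.
Pore pressure: u = 9.81×(6.65 − 0.32) = 62.097 kPa.
Initial effective stress: σ'_0 = σ_v − u = 121.25 − 62.097 = 59.153 kPa.
Stress increase at mid-clay by the 2:1 spreading method:
Δσ = qBL/((B+z)(L+z)) = 121×2.2×4.7/((2.2+6.65)(4.7+6.65)) = 12.456 kPa
Final effective stress: σ'_f = 59.153 + 12.456 = 71.609 kPa.
σ'_f = 71.609 ≤ σ'_p = 107 kPa, so the clay remains overconsolidated and only the recompression index applies:
S_c = C_r·H/(1+e₀)·log₁₀(σ'_f/σ'_0) = 0.089×7.3/1.97×log₁₀(71.609/59.153)
    = 0.3298 × 0.082991 = 0.02737 m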